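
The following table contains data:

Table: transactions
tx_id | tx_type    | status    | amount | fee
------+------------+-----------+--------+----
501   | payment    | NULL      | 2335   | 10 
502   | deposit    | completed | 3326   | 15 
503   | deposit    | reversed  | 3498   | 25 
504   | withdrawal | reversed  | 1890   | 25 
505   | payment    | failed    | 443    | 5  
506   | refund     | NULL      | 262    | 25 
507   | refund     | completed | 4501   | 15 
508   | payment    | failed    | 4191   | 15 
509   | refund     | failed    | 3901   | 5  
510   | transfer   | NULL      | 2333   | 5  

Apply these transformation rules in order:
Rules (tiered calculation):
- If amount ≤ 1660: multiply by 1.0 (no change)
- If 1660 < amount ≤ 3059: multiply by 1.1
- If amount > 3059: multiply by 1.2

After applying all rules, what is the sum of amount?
31219.2

Step 1: Tier 1 (amount ≤ 1660): 2 records, sum = 705 × 1.0 = 705.0
Step 2: Tier 2 (1660 < amount ≤ 3059): 3 records, sum = 6558 × 1.1 = 7213.8
Step 3: Tier 3 (amount > 3059): 5 records, sum = 19417 × 1.2 = 23300.4
Step 4: Final sum = 705.0 + 7213.8 + 23300.4 = 31219.2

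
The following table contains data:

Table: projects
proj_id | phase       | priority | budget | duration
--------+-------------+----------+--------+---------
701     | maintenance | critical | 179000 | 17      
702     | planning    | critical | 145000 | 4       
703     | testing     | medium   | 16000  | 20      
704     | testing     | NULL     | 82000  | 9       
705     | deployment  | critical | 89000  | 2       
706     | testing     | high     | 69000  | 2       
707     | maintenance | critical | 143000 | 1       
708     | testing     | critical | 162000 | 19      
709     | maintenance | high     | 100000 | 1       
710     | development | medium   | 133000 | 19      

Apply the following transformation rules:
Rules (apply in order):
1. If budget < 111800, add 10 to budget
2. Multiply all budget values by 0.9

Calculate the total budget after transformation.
1006245.0

Step 1: Apply Rule 1 - Add 10 to records with budget < 111800
  - 5 records affected: 356000 + (5 × 10) = 356050
  - Unaffected records: 762000
  - Sum after Rule 1: 1118050
Step 2: Apply Rule 2 - Multiply all by 0.9
  - 1118050 × 0.9 = 1006245.0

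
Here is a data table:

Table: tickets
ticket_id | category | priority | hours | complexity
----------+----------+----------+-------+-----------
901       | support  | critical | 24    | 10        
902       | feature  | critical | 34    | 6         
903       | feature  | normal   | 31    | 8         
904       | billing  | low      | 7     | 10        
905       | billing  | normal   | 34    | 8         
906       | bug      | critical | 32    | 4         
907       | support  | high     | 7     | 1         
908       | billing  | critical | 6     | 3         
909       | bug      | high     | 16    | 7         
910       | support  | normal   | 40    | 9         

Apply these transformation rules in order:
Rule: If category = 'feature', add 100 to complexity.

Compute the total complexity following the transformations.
266

Step 1: Count records where category = 'feature': 2
Step 2: Total bonus added: 2 × 100 = 200
Step 3: Original sum of complexity: 66
Step 4: Final sum = 66 + 200 = 266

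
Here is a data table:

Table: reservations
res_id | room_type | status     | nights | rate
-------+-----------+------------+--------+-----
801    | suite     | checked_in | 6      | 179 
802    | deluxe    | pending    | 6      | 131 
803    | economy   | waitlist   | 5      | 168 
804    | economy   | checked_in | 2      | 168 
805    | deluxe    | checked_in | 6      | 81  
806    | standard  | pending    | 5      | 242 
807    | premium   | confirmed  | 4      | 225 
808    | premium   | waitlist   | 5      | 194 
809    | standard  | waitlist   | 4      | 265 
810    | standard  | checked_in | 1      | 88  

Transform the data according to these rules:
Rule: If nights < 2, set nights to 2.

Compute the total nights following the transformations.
45

Step 1: 1 records have nights < 2
Step 2: These records originally summed to 1
Step 3: After setting to minimum: 1 × 2 = 2
Step 4: Unaffected records sum: 43
Step 5: Final sum = 2 + 43 = 45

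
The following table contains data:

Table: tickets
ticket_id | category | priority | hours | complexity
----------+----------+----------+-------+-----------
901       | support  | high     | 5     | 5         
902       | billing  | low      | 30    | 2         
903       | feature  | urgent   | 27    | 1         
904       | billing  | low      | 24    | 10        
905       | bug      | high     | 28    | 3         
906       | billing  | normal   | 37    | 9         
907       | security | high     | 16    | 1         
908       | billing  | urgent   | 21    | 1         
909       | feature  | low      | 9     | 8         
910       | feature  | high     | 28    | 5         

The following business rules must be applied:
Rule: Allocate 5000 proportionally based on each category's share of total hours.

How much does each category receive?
billing: 2488.89, bug: 622.22, feature: 1422.22, security: 355.56, support: 111.11

Step 1: Calculate total hours = 225
Step 2: Calculate each category's proportion:
  billing: 112/225 = 49.78% → 2488.89
  bug: 28/225 = 12.44% → 622.22
  feature: 64/225 = 28.44% → 1422.22
  security: 16/225 = 7.11% → 355.56
  support: 5/225 = 2.22% → 111.11
Step 3: Verify: sum of allocations ≈ 5000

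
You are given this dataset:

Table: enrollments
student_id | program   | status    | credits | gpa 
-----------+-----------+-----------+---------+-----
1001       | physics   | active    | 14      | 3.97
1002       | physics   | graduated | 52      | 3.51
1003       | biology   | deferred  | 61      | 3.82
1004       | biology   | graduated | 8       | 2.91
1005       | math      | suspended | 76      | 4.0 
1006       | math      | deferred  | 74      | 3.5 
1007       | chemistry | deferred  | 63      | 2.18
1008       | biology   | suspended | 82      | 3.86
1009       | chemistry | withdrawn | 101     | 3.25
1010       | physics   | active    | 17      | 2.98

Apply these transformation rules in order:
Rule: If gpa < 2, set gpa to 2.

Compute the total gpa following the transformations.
33.98

Step 1: 0 records have gpa < 2
Step 2: These records originally summed to 0
Step 3: After setting to minimum: 0 × 2 = 0
Step 4: Unaffected records sum: 33.98
Step 5: Final sum = 0 + 33.98 = 33.98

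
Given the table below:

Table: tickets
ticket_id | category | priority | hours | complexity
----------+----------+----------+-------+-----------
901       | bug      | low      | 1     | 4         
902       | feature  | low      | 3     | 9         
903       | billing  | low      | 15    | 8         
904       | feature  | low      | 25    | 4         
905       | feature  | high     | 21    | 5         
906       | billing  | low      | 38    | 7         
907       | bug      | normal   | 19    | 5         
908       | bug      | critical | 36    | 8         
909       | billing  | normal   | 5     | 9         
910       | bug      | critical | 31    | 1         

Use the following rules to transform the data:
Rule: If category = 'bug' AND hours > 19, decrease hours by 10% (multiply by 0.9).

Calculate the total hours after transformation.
187.3

Step 1: Find records where category = 'bug' AND hours > 19
Step 2: 2 records match, summing to 67
Step 3: After multiplier: 67 × 0.9 = 60.3
Step 4: Unaffected records sum: 127
Step 5: Final sum = 60.3 + 127 = 187.3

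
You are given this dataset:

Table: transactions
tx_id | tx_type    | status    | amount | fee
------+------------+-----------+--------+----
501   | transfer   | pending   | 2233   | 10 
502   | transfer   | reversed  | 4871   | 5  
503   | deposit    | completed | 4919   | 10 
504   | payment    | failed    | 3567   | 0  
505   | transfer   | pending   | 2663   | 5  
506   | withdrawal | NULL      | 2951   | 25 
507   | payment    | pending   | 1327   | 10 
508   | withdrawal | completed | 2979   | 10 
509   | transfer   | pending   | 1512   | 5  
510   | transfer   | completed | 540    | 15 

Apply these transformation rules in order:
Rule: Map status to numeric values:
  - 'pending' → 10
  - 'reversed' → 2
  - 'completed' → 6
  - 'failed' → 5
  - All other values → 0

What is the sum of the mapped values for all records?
65

Step 1: Apply mapping to each record
Step 2: Count by status:
  'pending': 4 records × 10 = 40
  'reversed': 1 records × 2 = 2
  'completed': 3 records × 6 = 18
  'failed': 1 records × 5 = 5
Step 3: Sum all mapped values = 65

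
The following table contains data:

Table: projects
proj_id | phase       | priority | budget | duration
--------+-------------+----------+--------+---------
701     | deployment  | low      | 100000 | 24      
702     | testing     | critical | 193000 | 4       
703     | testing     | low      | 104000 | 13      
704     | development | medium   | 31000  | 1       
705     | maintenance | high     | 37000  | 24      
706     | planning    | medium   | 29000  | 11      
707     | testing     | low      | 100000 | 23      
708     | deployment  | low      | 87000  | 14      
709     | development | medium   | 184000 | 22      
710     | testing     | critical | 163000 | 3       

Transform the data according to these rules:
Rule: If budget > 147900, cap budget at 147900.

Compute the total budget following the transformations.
931700

Step 1: 3 records have budget > 147900
Step 2: These records originally summed to 540000
Step 3: After capping: 3 × 147900 = 443700
Step 4: Unaffected records sum: 488000
Step 5: Final sum = 443700 + 488000 = 931700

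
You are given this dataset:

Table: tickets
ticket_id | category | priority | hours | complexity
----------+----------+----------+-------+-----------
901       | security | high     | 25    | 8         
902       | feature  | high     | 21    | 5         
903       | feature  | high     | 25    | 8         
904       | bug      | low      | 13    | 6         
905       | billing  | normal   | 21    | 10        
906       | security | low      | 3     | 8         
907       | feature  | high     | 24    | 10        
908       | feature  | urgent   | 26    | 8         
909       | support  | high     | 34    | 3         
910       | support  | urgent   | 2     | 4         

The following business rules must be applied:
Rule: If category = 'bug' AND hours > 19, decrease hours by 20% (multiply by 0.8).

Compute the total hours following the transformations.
194

Step 1: Find records where category = 'bug' AND hours > 19
Step 2: 0 records match, summing to 0
Step 3: After multiplier: 0 × 0.8 = 0.0
Step 4: Unaffected records sum: 194
Step 5: Final sum = 0.0 + 194 = 194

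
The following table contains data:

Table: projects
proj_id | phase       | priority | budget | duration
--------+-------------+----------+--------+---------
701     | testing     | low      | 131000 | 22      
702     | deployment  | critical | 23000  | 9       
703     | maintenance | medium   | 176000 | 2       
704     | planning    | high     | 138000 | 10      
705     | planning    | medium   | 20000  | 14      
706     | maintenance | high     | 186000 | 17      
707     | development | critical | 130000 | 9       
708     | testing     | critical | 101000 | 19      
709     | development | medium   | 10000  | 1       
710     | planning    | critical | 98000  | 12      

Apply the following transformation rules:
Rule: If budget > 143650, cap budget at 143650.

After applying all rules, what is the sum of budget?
938300

Step 1: 2 records have budget > 143650
Step 2: These records originally summed to 362000
Step 3: After capping: 2 × 143650 = 287300
Step 4: Unaffected records sum: 651000
Step 5: Final sum = 287300 + 651000 = 938300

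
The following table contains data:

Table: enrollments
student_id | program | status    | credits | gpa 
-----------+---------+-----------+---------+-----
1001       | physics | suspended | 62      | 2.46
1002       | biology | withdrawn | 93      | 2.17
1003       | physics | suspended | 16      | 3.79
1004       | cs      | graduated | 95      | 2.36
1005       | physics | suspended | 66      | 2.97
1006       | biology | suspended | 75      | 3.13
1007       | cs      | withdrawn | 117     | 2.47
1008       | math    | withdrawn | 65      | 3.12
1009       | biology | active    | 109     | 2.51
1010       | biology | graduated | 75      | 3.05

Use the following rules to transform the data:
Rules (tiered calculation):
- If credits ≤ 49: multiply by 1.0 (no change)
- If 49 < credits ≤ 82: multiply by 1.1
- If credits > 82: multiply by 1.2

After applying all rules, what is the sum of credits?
890.1

Step 1: Tier 1 (credits ≤ 49): 1 records, sum = 16 × 1.0 = 16.0
Step 2: Tier 2 (49 < credits ≤ 82): 5 records, sum = 343 × 1.1 = 377.3
Step 3: Tier 3 (credits > 82): 4 records, sum = 414 × 1.2 = 496.8
Step 4: Final sum = 16.0 + 377.3 + 496.8 = 890.1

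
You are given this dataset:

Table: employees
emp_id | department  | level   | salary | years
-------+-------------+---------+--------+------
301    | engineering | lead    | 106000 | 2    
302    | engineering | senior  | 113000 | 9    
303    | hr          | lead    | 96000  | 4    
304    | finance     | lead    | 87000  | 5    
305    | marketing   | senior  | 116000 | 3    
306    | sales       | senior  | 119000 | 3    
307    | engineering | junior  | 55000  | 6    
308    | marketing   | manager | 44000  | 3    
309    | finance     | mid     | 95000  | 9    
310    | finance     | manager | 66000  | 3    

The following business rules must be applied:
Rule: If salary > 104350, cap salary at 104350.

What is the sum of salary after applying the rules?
860400

Step 1: 4 records have salary > 104350
Step 2: These records originally summed to 454000
Step 3: After capping: 4 × 104350 = 417400
Step 4: Unaffected records sum: 443000
Step 5: Final sum = 417400 + 443000 = 860400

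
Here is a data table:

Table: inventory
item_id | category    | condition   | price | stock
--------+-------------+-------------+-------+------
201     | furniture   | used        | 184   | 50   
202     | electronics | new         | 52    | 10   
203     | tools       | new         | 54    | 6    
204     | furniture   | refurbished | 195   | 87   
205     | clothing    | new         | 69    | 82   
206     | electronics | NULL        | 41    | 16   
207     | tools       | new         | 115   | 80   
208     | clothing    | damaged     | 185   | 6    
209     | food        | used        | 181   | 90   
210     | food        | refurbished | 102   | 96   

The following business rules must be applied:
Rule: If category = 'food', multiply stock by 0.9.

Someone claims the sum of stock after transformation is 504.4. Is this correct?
Yes, the result is correct.

Step 1: Calculate the correct sum after transformation
Step 2: Apply multiplier 0.9 to records where category = 'food'
Step 3: Correct result = 504.4
Step 4: Claimed result = 504.4
Step 5: 504.4 = 504.4 ✓
Conclusion: The claimed result is correct.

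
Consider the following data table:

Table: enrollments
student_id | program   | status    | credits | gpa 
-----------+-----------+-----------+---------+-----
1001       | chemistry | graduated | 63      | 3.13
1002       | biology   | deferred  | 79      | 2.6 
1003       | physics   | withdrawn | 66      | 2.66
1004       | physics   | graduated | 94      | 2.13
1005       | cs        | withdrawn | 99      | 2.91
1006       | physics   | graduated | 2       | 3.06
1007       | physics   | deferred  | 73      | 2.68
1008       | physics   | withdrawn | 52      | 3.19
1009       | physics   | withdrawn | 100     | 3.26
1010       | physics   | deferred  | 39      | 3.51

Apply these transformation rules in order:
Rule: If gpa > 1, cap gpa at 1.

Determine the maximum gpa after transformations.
1

Step 1: Original maximum gpa = 3.51
Step 2: Apply cap at 1
Step 3: 10 records had gpa > 1 and were capped
Step 4: Maximum after transformation = 1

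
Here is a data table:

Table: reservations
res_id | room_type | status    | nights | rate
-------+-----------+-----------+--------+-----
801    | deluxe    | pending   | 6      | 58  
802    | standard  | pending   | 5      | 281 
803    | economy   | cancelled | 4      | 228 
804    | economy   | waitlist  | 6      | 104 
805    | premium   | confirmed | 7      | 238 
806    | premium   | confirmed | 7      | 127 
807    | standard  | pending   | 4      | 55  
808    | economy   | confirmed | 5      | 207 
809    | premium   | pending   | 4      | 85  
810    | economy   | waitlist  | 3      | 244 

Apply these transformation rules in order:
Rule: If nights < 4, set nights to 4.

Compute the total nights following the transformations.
52

Step 1: 1 records have nights < 4
Step 2: These records originally summed to 3
Step 3: After setting to minimum: 1 × 4 = 4
Step 4: Unaffected records sum: 48
Step 5: Final sum = 4 + 48 = 52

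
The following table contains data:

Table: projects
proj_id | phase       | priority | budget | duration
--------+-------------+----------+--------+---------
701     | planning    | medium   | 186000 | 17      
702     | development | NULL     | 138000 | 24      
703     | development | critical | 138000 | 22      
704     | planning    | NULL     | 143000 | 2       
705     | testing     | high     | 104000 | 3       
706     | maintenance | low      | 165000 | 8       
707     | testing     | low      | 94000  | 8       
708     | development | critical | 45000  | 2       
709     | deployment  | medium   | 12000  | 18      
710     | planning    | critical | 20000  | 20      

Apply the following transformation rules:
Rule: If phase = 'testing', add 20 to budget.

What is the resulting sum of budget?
1045040

Step 1: Count records where phase = 'testing': 2
Step 2: Total bonus added: 2 × 20 = 40
Step 3: Original sum of budget: 1045000
Step 4: Final sum = 1045000 + 40 = 1045040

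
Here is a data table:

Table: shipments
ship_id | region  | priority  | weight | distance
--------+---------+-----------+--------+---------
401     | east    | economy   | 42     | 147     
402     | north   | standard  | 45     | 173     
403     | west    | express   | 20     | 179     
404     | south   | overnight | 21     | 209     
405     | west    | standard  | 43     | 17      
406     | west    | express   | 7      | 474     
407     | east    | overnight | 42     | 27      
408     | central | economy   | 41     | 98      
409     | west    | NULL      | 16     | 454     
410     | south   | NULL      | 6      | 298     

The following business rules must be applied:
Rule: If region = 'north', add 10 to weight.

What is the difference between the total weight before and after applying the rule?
10

Step 1: Original sum of weight = 283
Step 2: 1 records have region = 'north'
Step 3: Each affected record changes by 10
Step 4: Total change = 1 × 10 = 10
Step 5: New sum = 283 + 10 = 293
Step 6: Difference = |293 - 283| = 10
        (Sum increased by 10)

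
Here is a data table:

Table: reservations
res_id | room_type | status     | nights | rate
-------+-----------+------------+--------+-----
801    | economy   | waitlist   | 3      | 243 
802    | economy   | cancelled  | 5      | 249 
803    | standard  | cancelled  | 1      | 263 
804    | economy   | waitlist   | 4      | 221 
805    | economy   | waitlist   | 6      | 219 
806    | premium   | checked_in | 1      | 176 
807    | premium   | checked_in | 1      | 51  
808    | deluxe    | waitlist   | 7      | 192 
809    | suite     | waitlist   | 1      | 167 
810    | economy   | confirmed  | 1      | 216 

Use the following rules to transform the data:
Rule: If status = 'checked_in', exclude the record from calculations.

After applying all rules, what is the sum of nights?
28

Step 1: Identify records where status = 'checked_in'
Step 2: The excluded records sum to 2
Step 3: Original total nights = 30
Step 4: Remaining total = 30 - 2 = 28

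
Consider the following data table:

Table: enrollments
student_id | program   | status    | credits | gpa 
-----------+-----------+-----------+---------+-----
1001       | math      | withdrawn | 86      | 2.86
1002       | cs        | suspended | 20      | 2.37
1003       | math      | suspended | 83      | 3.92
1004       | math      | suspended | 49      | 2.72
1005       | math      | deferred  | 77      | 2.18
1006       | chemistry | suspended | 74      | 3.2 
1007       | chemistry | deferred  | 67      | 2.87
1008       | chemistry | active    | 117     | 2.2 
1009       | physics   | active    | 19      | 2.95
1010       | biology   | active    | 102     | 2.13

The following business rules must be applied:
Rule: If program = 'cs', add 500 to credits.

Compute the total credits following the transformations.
1194

Step 1: Count records where program = 'cs': 1
Step 2: Total bonus added: 1 × 500 = 500
Step 3: Original sum of credits: 694
Step 4: Final sum = 694 + 500 = 1194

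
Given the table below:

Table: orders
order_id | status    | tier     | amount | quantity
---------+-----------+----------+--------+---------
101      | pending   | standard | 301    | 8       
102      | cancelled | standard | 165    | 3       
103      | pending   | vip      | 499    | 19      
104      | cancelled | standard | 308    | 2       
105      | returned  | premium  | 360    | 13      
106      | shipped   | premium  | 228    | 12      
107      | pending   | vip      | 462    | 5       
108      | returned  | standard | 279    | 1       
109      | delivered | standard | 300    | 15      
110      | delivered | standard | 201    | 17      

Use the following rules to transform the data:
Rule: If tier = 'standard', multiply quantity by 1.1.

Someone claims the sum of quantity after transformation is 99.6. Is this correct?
Yes, the result is correct.

Step 1: Calculate the correct sum after transformation
Step 2: Apply multiplier 1.1 to records where tier = 'standard'
Step 3: Correct result = 99.6
Step 4: Claimed result = 99.6
Step 5: 99.6 = 99.6 ✓
Conclusion: The claimed result is correct.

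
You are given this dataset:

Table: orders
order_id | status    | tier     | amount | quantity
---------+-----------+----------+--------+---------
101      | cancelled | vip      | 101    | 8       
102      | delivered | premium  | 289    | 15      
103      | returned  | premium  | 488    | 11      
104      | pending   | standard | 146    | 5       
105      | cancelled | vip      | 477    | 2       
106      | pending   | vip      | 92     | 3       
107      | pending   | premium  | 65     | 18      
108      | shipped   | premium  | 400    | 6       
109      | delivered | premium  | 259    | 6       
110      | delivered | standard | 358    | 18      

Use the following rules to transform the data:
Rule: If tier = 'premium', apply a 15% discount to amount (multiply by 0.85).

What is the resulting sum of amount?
2449.85

Step 1: Records with tier = 'premium' have total amount = 1501
Step 2: Apply multiplier: 1501 × 0.85 = 1275.85
Step 3: Other records total: 1174
Step 4: Final sum = 1275.85 + 1174 = 2449.85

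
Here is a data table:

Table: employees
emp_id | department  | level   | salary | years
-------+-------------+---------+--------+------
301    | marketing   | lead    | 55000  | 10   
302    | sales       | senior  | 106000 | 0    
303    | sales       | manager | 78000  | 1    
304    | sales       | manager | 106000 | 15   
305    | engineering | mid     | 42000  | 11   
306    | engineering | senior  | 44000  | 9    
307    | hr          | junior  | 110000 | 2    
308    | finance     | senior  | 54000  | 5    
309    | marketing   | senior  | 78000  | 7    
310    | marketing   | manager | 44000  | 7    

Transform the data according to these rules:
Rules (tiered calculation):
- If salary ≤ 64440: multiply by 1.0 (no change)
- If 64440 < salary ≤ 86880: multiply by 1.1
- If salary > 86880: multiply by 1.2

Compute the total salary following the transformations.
797000.0

Step 1: Tier 1 (salary ≤ 64440): 5 records, sum = 239000 × 1.0 = 239000.0
Step 2: Tier 2 (64440 < salary ≤ 86880): 2 records, sum = 156000 × 1.1 = 171600.0
Step 3: Tier 3 (salary > 86880): 3 records, sum = 322000 × 1.2 = 386400.0
Step 4: Final sum = 239000.0 + 171600.0 + 386400.0 = 797000.0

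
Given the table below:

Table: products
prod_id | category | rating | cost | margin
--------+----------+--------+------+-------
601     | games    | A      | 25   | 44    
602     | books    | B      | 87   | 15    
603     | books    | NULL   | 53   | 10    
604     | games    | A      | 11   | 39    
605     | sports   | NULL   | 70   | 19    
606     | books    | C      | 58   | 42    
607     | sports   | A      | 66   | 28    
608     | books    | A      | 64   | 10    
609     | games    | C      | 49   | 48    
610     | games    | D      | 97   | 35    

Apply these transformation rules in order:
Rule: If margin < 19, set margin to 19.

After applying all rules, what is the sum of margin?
312

Step 1: 3 records have margin < 19
Step 2: These records originally summed to 35
Step 3: After setting to minimum: 3 × 19 = 57
Step 4: Unaffected records sum: 255
Step 5: Final sum = 57 + 255 = 312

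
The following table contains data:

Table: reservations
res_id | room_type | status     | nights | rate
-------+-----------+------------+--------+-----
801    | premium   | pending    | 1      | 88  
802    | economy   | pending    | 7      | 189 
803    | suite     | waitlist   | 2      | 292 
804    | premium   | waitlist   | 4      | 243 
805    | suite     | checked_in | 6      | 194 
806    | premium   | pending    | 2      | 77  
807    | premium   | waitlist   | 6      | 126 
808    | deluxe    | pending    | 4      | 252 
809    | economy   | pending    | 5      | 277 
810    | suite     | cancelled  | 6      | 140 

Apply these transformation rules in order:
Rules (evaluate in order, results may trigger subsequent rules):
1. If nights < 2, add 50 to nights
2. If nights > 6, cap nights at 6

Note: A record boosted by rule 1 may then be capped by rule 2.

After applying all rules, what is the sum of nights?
47

Step 1: Apply rule 1 to records with nights < 2
  - 1 records get bonus of 50
  - Of these, 1 records then exceed 6 and get capped
Step 2: Apply rule 2 to records with nights > 6
  - 1 records (original) are capped
Step 3: Calculate final sum = 47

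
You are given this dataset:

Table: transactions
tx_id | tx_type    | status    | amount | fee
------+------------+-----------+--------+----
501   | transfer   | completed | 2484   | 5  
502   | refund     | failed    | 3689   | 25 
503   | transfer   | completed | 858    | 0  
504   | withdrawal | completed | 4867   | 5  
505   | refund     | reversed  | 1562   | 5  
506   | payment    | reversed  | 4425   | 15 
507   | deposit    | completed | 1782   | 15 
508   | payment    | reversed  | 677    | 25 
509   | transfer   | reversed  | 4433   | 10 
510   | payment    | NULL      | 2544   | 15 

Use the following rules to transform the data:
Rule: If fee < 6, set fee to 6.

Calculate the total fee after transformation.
129

Step 1: 4 records have fee < 6
Step 2: These records originally summed to 15
Step 3: After setting to minimum: 4 × 6 = 24
Step 4: Unaffected records sum: 105
Step 5: Final sum = 24 + 105 = 129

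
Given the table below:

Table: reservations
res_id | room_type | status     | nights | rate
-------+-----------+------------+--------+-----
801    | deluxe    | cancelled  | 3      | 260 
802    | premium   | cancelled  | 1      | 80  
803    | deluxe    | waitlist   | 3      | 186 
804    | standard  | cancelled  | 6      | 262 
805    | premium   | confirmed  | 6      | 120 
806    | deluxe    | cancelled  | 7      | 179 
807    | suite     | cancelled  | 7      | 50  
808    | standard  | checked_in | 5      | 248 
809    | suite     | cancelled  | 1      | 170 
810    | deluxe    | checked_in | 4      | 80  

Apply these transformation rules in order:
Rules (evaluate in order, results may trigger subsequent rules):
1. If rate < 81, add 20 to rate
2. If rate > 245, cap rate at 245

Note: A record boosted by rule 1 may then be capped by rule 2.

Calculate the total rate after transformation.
1660

Step 1: Apply rule 1 to records with rate < 81
  - 3 records get bonus of 20
  - Of these, 0 records then exceed 245 and get capped
Step 2: Apply rule 2 to records with rate > 245
  - 3 records (original) are capped
Step 3: Calculate final sum = 1660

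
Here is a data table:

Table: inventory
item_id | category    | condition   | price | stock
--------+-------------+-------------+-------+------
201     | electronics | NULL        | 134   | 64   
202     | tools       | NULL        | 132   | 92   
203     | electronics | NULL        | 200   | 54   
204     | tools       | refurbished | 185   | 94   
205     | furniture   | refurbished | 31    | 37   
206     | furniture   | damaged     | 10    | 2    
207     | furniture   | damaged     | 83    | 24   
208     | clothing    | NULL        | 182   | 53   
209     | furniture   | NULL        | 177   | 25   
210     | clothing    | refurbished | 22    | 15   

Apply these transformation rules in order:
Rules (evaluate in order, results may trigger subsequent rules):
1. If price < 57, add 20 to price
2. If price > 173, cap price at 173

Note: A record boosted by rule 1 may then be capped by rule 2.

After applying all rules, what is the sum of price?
1164

Step 1: Apply rule 1 to records with price < 57
  - 3 records get bonus of 20
  - Of these, 0 records then exceed 173 and get capped
Step 2: Apply rule 2 to records with price > 173
  - 4 records (original) are capped
Step 3: Calculate final sum = 1164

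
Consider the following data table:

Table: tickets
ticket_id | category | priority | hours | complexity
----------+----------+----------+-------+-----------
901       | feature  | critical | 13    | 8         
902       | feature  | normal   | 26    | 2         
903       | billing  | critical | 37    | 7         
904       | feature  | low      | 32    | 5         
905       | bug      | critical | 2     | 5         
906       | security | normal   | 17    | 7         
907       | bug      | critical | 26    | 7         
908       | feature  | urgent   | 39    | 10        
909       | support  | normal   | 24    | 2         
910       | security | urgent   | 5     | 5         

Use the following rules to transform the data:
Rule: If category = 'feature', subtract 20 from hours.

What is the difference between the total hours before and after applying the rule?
80

Step 1: Original sum of hours = 221
Step 2: 4 records have category = 'feature'
Step 3: Each affected record changes by -20
Step 4: Total change = 4 × -20 = -80
Step 5: New sum = 221 + -80 = 141
Step 6: Difference = |141 - 221| = 80
        (Sum decreased by 80)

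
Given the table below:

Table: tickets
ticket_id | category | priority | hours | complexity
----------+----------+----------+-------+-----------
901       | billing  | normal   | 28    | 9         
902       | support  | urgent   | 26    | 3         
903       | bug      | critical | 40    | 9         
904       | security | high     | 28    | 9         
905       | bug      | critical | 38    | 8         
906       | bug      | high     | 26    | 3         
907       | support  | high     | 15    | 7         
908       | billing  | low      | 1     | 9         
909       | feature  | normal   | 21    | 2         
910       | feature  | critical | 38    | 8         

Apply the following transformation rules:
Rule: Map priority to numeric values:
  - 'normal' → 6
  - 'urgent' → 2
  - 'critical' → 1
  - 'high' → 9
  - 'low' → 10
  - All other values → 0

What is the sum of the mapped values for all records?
54

Step 1: Apply mapping to each record
Step 2: Count by status:
  'normal': 2 records × 6 = 12
  'urgent': 1 records × 2 = 2
  'critical': 3 records × 1 = 3
  'high': 3 records × 9 = 27
  'low': 1 records × 10 = 10
Step 3: Sum all mapped values = 54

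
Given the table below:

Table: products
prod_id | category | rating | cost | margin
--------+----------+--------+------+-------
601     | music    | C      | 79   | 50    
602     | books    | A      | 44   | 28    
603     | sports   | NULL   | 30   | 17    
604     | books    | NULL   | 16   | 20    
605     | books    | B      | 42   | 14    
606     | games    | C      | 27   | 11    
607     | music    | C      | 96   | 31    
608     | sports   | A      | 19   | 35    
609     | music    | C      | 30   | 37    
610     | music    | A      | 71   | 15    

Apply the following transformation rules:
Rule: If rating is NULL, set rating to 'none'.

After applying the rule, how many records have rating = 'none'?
2

Step 1: Count records where rating IS NULL
Step 2: Found 2 records with NULL rating
Step 3: These records will have rating set to 'none'
Step 4: Records already having rating = 'none': 0
Step 5: Answer: 2 + 0 = 2 records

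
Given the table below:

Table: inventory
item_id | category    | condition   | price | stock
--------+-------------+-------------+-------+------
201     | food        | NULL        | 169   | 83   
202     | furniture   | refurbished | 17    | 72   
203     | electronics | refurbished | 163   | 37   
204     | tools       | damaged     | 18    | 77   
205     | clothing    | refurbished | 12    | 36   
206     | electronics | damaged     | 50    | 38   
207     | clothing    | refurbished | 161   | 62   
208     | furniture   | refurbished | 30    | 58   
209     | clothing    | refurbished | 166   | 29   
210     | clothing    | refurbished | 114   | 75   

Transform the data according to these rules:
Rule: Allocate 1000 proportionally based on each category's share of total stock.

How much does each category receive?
clothing: 356.26, electronics: 132.28, food: 146.38, furniture: 229.28, tools: 135.8

Step 1: Calculate total stock = 567
Step 2: Calculate each category's proportion:
  clothing: 202/567 = 35.63% → 356.26
  electronics: 75/567 = 13.23% → 132.28
  food: 83/567 = 14.64% → 146.38
  furniture: 130/567 = 22.93% → 229.28
  tools: 77/567 = 13.58% → 135.8
Step 3: Verify: sum of allocations ≈ 1000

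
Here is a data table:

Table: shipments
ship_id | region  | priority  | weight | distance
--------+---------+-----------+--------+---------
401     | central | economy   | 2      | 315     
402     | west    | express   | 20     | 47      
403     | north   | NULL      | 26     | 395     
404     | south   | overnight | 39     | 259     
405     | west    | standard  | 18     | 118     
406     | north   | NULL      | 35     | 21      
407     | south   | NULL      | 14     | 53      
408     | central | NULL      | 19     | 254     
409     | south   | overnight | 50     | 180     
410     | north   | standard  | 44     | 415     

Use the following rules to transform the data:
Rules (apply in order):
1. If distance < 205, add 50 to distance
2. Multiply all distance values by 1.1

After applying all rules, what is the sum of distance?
2537.7

Step 1: Apply Rule 1 - Add 50 to records with distance < 205
  - 5 records affected: 419 + (5 × 50) = 669
  - Unaffected records: 1638
  - Sum after Rule 1: 2307
Step 2: Apply Rule 2 - Multiply all by 1.1
  - 2307 × 1.1 = 2537.7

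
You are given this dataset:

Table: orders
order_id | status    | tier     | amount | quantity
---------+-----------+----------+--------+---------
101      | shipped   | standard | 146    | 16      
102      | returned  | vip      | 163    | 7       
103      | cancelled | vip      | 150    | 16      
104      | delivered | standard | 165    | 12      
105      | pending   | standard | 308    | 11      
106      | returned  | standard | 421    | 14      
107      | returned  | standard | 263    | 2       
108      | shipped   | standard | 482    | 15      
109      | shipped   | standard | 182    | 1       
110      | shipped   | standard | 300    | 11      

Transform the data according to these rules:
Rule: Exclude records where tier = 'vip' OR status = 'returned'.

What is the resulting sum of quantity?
66

Step 1: Find records where tier = 'vip' OR status = 'returned'
Step 2: 4 records match, summing to 39
Step 3: Original sum: 105
Step 4: Remaining sum = 105 - 39 = 66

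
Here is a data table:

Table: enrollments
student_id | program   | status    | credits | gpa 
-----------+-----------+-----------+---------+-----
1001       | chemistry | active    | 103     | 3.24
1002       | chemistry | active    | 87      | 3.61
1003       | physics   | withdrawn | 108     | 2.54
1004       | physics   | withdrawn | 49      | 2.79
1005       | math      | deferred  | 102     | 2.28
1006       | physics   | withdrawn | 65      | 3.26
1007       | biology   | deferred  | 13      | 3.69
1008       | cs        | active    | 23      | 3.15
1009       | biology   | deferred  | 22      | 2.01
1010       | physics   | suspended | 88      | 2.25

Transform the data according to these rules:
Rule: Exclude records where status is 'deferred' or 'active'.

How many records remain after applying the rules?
4

Step 1: Count records to exclude
  - 3 (deferred) + 3 (active) = 6 records
Step 2: Total records: 10
Step 3: Remaining = 10 - 6 = 4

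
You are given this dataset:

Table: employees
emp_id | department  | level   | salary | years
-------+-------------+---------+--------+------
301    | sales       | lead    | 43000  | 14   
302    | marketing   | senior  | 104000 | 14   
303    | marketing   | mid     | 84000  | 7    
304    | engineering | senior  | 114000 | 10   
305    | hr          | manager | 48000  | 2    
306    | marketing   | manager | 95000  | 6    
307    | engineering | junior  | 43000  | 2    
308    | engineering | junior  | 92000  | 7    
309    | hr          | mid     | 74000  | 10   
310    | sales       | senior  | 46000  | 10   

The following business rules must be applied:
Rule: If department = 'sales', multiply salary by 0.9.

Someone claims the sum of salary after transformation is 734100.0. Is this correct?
Yes, the result is correct.

Step 1: Calculate the correct sum after transformation
Step 2: Apply multiplier 0.9 to records where department = 'sales'
Step 3: Correct result = 734100.0
Step 4: Claimed result = 734100.0
Step 5: 734100.0 = 734100.0 ✓
Conclusion: The claimed result is correct.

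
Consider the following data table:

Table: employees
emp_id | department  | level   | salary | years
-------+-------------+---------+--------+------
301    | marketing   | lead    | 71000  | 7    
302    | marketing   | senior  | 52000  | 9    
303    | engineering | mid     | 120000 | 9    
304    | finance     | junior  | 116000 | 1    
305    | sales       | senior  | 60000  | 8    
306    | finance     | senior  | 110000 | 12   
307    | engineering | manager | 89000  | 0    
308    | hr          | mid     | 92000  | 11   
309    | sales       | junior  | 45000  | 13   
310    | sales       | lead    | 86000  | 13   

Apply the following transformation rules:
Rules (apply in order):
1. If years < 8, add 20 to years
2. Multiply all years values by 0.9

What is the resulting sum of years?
128.7

Step 1: Apply Rule 1 - Add 20 to records with years < 8
  - 3 records affected: 8 + (3 × 20) = 68
  - Unaffected records: 75
  - Sum after Rule 1: 143
Step 2: Apply Rule 2 - Multiply all by 0.9
  - 143 × 0.9 = 128.7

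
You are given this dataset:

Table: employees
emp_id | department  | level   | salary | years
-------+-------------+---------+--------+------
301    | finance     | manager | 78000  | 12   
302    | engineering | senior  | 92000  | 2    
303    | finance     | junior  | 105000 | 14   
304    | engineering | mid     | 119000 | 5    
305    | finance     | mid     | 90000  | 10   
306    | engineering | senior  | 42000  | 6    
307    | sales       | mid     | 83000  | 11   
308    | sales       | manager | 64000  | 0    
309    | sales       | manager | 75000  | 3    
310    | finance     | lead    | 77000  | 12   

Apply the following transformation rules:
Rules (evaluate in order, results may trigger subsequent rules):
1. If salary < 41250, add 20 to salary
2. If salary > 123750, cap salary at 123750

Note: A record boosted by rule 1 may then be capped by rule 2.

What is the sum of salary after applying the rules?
825000

Step 1: Apply rule 1 to records with salary < 41250
  - 0 records get bonus of 20
  - Of these, 0 records then exceed 123750 and get capped
Step 2: Apply rule 2 to records with salary > 123750
  - 0 records (original) are capped
Step 3: Calculate final sum = 825000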